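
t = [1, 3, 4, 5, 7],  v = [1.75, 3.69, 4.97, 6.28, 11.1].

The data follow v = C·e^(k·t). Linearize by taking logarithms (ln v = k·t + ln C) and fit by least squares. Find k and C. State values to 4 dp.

Linearized form: ln v = k·t + ln C. From the 5 transformed points,
AᵀA = [[100.0000, 20.0000]; [20.0000, 5]], rhs = [36.9256, 7.7130]ᵀ  (here Σt = 20.0000, Σ(t)² = 100.0000, Σln v = 7.7130, Σt·ln v = 36.9256).
Δ = 100.0000·5 − (20.0000)² = 100.0000; k = (36.9256·5 − 20.0000·7.7130)/100.0000 = 0.30369, ln C = (100.0000·7.7130 − 20.0000·36.9256)/100.0000 = 0.32785, so C = exp(0.32785) = 1.38798.

k = 0.3037, C = 1.3880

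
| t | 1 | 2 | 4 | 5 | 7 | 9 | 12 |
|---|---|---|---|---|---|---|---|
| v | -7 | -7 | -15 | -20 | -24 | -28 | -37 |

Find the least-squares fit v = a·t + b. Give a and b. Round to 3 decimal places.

a = -2.805, b = -3.688

Sums needed: Σt·t = 320, Σt = 40, Σ1 = 7.
Right-hand side: Σt·v = -1045, Σv = -138.
XᵀX·[a, b]ᵀ = Xᵀv becomes [[320, 40]; [40, 7]]·[a, b]ᵀ = [-1045, -138]ᵀ.
Δ = 320·7 − 40² = 640.
a = ((-1045)·7 − 40·(-138))/640 = -359/128; b = (320·(-138) − 40·(-1045))/640 = -59/16.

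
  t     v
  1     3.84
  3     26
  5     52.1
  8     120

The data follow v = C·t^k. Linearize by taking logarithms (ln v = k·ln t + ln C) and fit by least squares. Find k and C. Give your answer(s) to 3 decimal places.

k = 1.642, C = 3.940

With ln vᵢ as the transformed response and ln tᵢ as the regressor:
Sums: Σln t = 4.7875, Σ(ln t)² = 8.1213, Σln v = 13.3442, Σln t·ln v = 19.8971.
Normal system: [[8.1213, 4.7875]; [4.7875, 4]]·[k, ln C]ᵀ = [19.8971, 13.3442]ᵀ.
Solving (det = 9.5652): k = 1.64167, ln C = 1.37118, so C = exp(1.37118) = 3.94001.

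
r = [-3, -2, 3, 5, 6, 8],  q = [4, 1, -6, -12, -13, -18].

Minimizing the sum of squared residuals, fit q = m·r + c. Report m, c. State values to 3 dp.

m = -1.916, c = -1.906

Setting ∂/∂m … = 0 gives: 147·m + 17·c = -314;  17·m + 6·c = -44.
(Σr·r = 147, Σr = 17, Σ1 = 6, Σr·q = -314, Σq = -44.)
Δ = 147·6 − 17² = 593.
m = ((-314)·6 − 17·(-44))/593 = -1136/593; c = (147·(-44) − 17·(-314))/593 = -1130/593.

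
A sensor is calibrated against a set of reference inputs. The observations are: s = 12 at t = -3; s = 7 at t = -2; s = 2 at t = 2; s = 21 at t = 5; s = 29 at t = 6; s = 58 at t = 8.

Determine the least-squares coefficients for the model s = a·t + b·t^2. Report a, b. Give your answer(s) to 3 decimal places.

Compute the Gram sums: Σt·t = 142, Σt·t^2 = 826, Σt^2·t^2 = 6130.
Right-hand side: Σt·s = 697, Σt^2·s = 5425.
det = 142·6130 − 826² = 188184.
a = (697·6130 − 826·5425)/188184 = -8685/7841; b = (142·5425 − 826·697)/188184 = 16219/15682.

a = -1.108, b = 1.034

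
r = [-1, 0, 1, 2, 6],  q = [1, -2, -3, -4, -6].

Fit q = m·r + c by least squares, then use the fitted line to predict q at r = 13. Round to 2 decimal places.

From the data, Σr·r = 42, Σr = 8, Σ1 = 5.
Right-hand side: Σr·q = -48, Σq = -14.
So MᵀM·[m, c]ᵀ = Mᵀq: [[42, 8]; [8, 5]]·[m, c]ᵀ = [-48, -14]ᵀ.
det = 42·5 − 8² = 146.
m = ((-48)·5 − 8·(-14))/146 = -64/73; c = (42·(-14) − 8·(-48))/146 = -102/73.
At r = 13: q̂ = (-64/73)·(13) + (-102/73)·(1) = -934/73.

q̂ = -12.79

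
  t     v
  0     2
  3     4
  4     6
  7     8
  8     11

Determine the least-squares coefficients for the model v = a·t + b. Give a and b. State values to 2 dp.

Sums needed: Σt·t = 138, Σt = 22, Σ1 = 5.
Moment sums: Σt·v = 180, Σv = 31.
XᵀX·[a, b]ᵀ = Xᵀv becomes [[138, 22]; [22, 5]]·[a, b]ᵀ = [180, 31]ᵀ.
Δ = 138·5 − 22² = 206.
a = (180·5 − 22·31)/206 = 109/103; b = (138·31 − 22·180)/206 = 159/103.

a = 1.06, b = 1.54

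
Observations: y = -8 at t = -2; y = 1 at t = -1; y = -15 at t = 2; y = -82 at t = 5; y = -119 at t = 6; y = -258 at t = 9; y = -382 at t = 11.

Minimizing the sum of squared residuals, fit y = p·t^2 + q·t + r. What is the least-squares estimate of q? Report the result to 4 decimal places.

q = -1.8248

MᵀM·[p, q, r]ᵀ = Mᵀy reads: 23156·p + 2400·q + 272·r = -73545;  2400·p + 272·q + 30·r = -7663;  272·p + 30·q + 7·r = -863.
(Σt^2·t^2 = 23156, Σt^2·t = 2400, Σt^2 = 272, Σt·t = 272, Σt = 30, Σ1 = 7, Σt^2·y = -73545, Σt·y = -7663, Σy = -863.)
Row-reducing yields p = -1479667/493244, q = -900091/493244, r = 271613/246622.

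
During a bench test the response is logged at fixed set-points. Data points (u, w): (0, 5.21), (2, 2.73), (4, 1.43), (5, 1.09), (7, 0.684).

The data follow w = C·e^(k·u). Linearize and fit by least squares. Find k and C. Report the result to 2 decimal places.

Let Y = ln w. Fitting Y = k·u + ln C by least squares:
Sums: Σu = 18.0000, Σ(u)² = 94.0000, Σln w = 2.7189, Σu·ln w = 1.2116.
Normal system: [[94.0000, 18.0000]; [18.0000, 5]]·[k, ln C]ᵀ = [1.2116, 2.7189]ᵀ.
Slope k = (n·Σu·ln w − Σu·Σln w)/(n·Σ(u)² − (Σu)²) = (5·1.2116 − 18.0000·2.7189)/146.0000 = -0.29372; ln C = (Σln w − k·Σu)/n = 1.60117, so C = exp(1.60117) = 4.95884.

k = -0.29, C = 4.96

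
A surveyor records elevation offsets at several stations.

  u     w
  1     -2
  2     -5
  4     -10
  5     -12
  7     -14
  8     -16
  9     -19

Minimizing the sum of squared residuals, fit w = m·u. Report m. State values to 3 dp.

From the data, Σu·u = 240.
Moment sums: Σu·w = -509.
m = (-509)/240 = -2.12083.

m = -2.121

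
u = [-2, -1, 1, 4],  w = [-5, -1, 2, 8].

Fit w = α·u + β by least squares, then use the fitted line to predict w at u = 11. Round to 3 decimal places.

ŵ = 22.500

Forming MᵀM = [[22, 2]; [2, 4]] and Mᵀw = [45, 4]ᵀ gives MᵀM·[α, β]ᵀ = Mᵀw.
Δ = 22·4 − 2² = 84.
α = (45·4 − 2·4)/84 = 43/21; β = (22·4 − 2·45)/84 = -1/42.
At u = 11: ŵ = (43/21)·(11) + (-1/42)·(1) = 45/2.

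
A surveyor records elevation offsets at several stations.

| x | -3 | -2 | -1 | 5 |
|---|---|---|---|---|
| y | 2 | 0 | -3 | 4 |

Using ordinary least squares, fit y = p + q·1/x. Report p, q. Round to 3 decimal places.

p = 3.174, q = 5.936

Compute the Gram sums: Σ1 = 4, Σ1/x = -49/30, Σ1/x·1/x = 1261/900.
And Σy = 3, Σ1/x·y = 47/15.
So MᵀM·[p, q]ᵀ = Mᵀy: [[4, -49/30]; [-49/30, 1261/900]]·[p, q]ᵀ = [3, 47/15]ᵀ.
Eliminating q: (1261/900)·(row 1) − (-49/30)·(row 2) gives (881/300)·p = (1261/900)·3 − (-49/30)·(47/15) = 8389/900, so p = 8389/2643.
Then q = ((47/15) − (-49/30)·(8389/2643))/(1261/900) = 5230/881.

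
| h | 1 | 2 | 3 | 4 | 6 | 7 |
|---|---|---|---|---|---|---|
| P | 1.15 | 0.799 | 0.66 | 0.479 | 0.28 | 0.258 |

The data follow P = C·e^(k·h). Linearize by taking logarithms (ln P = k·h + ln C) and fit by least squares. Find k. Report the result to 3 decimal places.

Linearized form: ln P = k·h + ln C. From the 6 transformed points,
Sums: Σh = 23.0000, Σ(h)² = 115.0000, Σln P = -3.8640, Σh·ln P = -21.6212.
Normal system: [[115.0000, 23.0000]; [23.0000, 6]]·[k, ln C]ᵀ = [-21.6212, -3.8640]ᵀ.
Solving (det = 161.0000): k = -0.25376, ln C = 0.32876.

k = -0.254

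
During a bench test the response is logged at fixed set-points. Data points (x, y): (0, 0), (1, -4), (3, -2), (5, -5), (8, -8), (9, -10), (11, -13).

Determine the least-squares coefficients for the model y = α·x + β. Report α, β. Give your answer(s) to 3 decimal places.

The normal system AᵀA·[α, β]ᵀ = Aᵀy is [[301, 37]; [37, 7]]·[α, β]ᵀ = [-332, -42]ᵀ.
Δ = 301·7 − 37² = 738.
α = ((-332)·7 − 37·(-42))/738 = -385/369; β = (301·(-42) − 37·(-332))/738 = -179/369.

α = -1.043, β = -0.485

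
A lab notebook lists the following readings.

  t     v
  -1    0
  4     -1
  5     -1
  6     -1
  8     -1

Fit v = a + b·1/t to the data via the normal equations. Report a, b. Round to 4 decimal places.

a = -0.8433, b = -0.8373

Setting ∂/∂a … = 0 gives: 5·a + (-31/120)·b = -4;  (-31/120)·a + (16501/14400)·b = -89/120.
(Σ1 = 5, Σ1/t = -31/120, Σ1/t·1/t = 16501/14400, Σv = -4, Σ1/t·v = -89/120.)
Determinant 5·(16501/14400) − (-31/120)² = 10193/1800.
a = ((-4)·(16501/14400) − (-31/120)·(-89/120))/(10193/1800) = -68763/81544; b = (5·(-89/120) − (-31/120)·(-4))/(10193/1800) = -8535/10193.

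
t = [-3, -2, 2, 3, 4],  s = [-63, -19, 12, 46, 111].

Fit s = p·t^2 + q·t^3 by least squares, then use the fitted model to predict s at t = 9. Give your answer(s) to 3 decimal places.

ŝ = 1370.257

Setting ∂/∂p … = 0 gives: 450·p + 1024·q = 1595;  1024·p + 5682·q = 10295.
(Σt^2·t^2 = 450, Σt^2·t^3 = 1024, Σt^3·t^3 = 5682, Σt^2·s = 1595, Σt^3·s = 10295.)
Determinant 450·5682 − 1024² = 1508324.
p = (1595·5682 − 1024·10295)/1508324 = -739645/754162; q = (450·10295 − 1024·1595)/1508324 = 1499735/754162.
At t = 9: ŝ = (-739645/754162)·(81) + (1499735/754162)·(729) = 516697785/377081.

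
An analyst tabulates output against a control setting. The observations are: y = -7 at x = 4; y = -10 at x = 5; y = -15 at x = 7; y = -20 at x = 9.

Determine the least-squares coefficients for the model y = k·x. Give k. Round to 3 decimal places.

k = -2.123

With design matrix M, MᵀM = [[171]] and Mᵀy = [-363]ᵀ.
Hence k = -363 / 171 ≈ -2.12281.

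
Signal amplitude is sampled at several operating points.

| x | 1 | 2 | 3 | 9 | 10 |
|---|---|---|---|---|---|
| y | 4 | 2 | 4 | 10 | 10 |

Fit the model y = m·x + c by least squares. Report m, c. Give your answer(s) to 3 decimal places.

From the data, Σx·x = 195, Σx = 25, Σ1 = 5.
And Σx·y = 210, Σy = 30.
MᵀM·[m, c]ᵀ = Mᵀy becomes [[195, 25]; [25, 5]]·[m, c]ᵀ = [210, 30]ᵀ.
Eliminating c: 5·(row 1) − 25·(row 2) gives 350·m = 5·210 − 25·30 = 300, so m = 6/7.
Then c = (30 − 25·(6/7))/5 = 12/7.

m = 0.857, c = 1.714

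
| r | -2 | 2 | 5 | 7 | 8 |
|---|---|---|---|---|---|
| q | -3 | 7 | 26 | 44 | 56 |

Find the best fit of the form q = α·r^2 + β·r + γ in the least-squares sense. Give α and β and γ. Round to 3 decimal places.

α = 0.571, β = 2.422, γ = -0.364

From the data, Σr^2·r^2 = 7154, Σr^2·r = 980, Σr^2 = 146, Σr·r = 146, Σr = 20, Σ1 = 5.
And Σr^2·q = 6406, Σr·q = 906, Σq = 130.
Solving the 3×3 system (Gaussian elimination) gives α = 245/429, β = 1039/429, γ = -4/11.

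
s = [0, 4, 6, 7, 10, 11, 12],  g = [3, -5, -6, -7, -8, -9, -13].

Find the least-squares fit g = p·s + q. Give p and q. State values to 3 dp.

p = -1.089, q = 1.352

Compute the Gram sums: Σs·s = 466, Σs = 50, Σ1 = 7.
And Σs·g = -440, Σg = -45.
Normal equations: [[466, 50]; [50, 7]]·[p, q]ᵀ = [-440, -45]ᵀ.
Determinant 466·7 − 50² = 762.
p = ((-440)·7 − 50·(-45))/762 = -415/381; q = (466·(-45) − 50·(-440))/762 = 515/381.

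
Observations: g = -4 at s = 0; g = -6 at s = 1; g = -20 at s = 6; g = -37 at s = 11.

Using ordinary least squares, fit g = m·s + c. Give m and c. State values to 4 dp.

From the data, Σs·s = 158, Σs = 18, Σ1 = 4.
Moment sums: Σs·g = -533, Σg = -67.
Eliminating c: 4·(row 1) − 18·(row 2) gives 308·m = 4·(-533) − 18·(-67) = -926, so m = -463/154.
Then c = ((-67) − 18·(-463/154))/4 = -248/77.

m = -3.0065, c = -3.2208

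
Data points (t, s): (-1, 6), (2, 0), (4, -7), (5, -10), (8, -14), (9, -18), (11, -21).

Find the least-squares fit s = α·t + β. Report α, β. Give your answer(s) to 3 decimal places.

α = -2.285, β = 3.262

Normal-equation sums: Σt·t = 312, Σt = 38, Σ1 = 7.
And Σt·s = -589, Σs = -64.
Normal equations: [[312, 38]; [38, 7]]·[α, β]ᵀ = [-589, -64]ᵀ.
Determinant 312·7 − 38² = 740.
α = ((-589)·7 − 38·(-64))/740 = -1691/740; β = (312·(-64) − 38·(-589))/740 = 1207/370.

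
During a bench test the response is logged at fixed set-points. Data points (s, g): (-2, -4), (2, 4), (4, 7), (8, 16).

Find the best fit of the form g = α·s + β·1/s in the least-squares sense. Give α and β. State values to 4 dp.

The normal system AᵀA·[α, β]ᵀ = Aᵀg is [[88, 4]; [4, 37/64]]·[α, β]ᵀ = [172, 31/4]ᵀ.
Eliminating β: (37/64)·(row 1) − 4·(row 2) gives (279/8)·α = (37/64)·172 − 4·(31/4) = 1095/16, so α = 365/186.
Then β = ((31/4) − 4·(365/186))/(37/64) = -16/93.

α = 1.9624, β = -0.1720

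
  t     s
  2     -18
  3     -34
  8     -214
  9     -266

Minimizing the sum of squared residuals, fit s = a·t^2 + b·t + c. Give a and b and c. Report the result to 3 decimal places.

With design matrix X, XᵀX = [[10754, 1276, 158]; [1276, 158, 22]; [158, 22, 4]] and Xᵀs = [-35620, -4244, -532]ᵀ.
Row-reducing yields a = -3, b = -97/37, c = -3/37.

a = -3.000, b = -2.622, c = -0.081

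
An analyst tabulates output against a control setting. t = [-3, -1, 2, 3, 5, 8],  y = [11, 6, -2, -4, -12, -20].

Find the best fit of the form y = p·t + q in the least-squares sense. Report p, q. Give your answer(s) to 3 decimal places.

With design matrix A, AᵀA = [[112, 14]; [14, 6]] and Aᵀy = [-275, -21]ᵀ.
det = 112·6 − 14² = 476.
p = ((-275)·6 − 14·(-21))/476 = -339/119; q = (112·(-21) − 14·(-275))/476 = 107/34.

p = -2.849, q = 3.147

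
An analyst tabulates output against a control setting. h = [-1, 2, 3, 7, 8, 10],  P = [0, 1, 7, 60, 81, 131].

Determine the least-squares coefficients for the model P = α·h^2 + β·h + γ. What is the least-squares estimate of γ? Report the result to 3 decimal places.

γ = -2.565

Forming AᵀA = [[16595, 1889, 227]; [1889, 227, 29]; [227, 29, 6]] and AᵀP = [21291, 2401, 280]ᵀ gives AᵀA·[α, β, γ]ᵀ = AᵀP.
Solving the 3×3 system (Gaussian elimination) gives α = 29801/20478, β = -24683/20478, γ = -8755/3413.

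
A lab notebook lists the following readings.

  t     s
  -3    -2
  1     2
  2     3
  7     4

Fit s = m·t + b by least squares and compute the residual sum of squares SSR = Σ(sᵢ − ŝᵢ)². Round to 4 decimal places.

The normal system XᵀX·[m, b]ᵀ = Xᵀs is [[63, 7]; [7, 4]]·[m, b]ᵀ = [42, 7]ᵀ.
Determinant 63·4 − 7² = 203.
m = (42·4 − 7·7)/203 = 17/29; b = (63·7 − 7·42)/203 = 21/29.
Residuals: -28/29, 20/29, 32/29, -24/29; SSR = 96/29.

SSR = 3.3103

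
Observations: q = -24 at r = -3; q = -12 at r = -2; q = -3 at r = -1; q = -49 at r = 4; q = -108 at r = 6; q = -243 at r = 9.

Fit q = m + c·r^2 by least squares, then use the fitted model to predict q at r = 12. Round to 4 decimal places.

q̂ = -432.6518

The normal system MᵀM·[m, c]ᵀ = Mᵀq is [[6, 147]; [147, 8211]]·[m, c]ᵀ = [-439, -24622]ᵀ.
Determinant 6·8211 − 147² = 27657.
m = ((-439)·8211 − 147·(-24622))/27657 = 235/439; c = (6·(-24622) − 147·(-439))/27657 = -27733/9219.
At r = 12: q̂ = (235/439)·(1) + (-27733/9219)·(144) = -1329539/3073.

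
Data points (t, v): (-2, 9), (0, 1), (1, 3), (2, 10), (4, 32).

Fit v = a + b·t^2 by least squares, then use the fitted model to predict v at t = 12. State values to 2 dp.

Setting ∂/∂a … = 0 gives: 5·a + 25·b = 55;  25·a + 289·b = 591.
Determinant 5·289 − 25² = 820.
a = (55·289 − 25·591)/820 = 56/41; b = (5·591 − 25·55)/820 = 79/41.
At t = 12: v̂ = (56/41)·(1) + (79/41)·(144) = 11432/41.

v̂ = 278.83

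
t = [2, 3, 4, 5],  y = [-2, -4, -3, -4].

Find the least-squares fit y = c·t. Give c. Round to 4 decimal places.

c = -0.8889

Normal-equation sums: Σt·t = 54.
And Σt·y = -48.
AᵀA·[c]ᵀ = Aᵀy becomes [[54]]·[c]ᵀ = [-48]ᵀ.
Hence c = -48 / 54 ≈ -0.888889.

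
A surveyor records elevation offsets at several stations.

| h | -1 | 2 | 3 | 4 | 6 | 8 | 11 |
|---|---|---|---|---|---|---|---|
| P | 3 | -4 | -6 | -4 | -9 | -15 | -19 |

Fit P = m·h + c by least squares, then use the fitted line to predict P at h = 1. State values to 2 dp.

P̂ = -0.96

Setting ∂/∂m … = 0 gives: 251·m + 33·c = -428;  33·m + 7·c = -54.
Determinant 251·7 − 33² = 668.
m = ((-428)·7 − 33·(-54))/668 = -607/334; c = (251·(-54) − 33·(-428))/668 = 285/334.
At h = 1: P̂ = (-607/334)·(1) + (285/334)·(1) = -161/167.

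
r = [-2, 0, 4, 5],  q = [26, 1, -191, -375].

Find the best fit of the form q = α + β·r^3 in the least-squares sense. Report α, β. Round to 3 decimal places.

α = 1.519, β = -3.011

Compute the Gram sums: Σ1 = 4, Σr^3 = 181, Σr^3·r^3 = 19785.
And Σq = -539, Σr^3·q = -59307.
det = 4·19785 − 181² = 46379.
α = ((-539)·19785 − 181·(-59307))/46379 = 3708/2441; β = (4·(-59307) − 181·(-539))/46379 = -7351/2441.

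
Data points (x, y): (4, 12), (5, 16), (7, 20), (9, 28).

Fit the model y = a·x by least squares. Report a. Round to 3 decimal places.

a = 3.041

The normal system MᵀM·[a]ᵀ = Mᵀy is [[171]]·[a]ᵀ = [520]ᵀ.
a = 520/171 = 3.04094.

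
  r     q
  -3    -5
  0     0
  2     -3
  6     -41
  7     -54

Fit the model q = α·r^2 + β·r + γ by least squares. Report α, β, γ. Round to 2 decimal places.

Normal-equation sums: Σr^2·r^2 = 3794, Σr^2·r = 540, Σr^2 = 98, Σr·r = 98, Σr = 12, Σ1 = 5.
And Σr^2·q = -4179, Σr·q = -615, Σq = -103.
Normal equations: [[3794, 540, 98]; [540, 98, 12]; [98, 12, 5]]·[α, β, γ]ᵀ = [-4179, -615, -103]ᵀ.
Row-reducing yields α = -93451/91806, β = -25445/30602, γ = 5620/4173.

α = -1.02, β = -0.83, γ = 1.35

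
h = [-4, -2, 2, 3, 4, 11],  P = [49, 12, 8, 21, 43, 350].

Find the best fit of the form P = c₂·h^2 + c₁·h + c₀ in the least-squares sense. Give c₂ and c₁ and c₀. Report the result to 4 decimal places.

Compute the Gram sums: Σh^2·h^2 = 15266, Σh^2·h = 1358, Σh^2 = 170, Σh·h = 170, Σh = 14, Σ1 = 6.
And Σh^2·P = 44091, Σh·P = 3881, ΣP = 483.
Solving the 3×3 system (Gaussian elimination) gives c₂ = 1391/465, c₁ = -84907/95790, c₀ = -34932/15965.

c₂ = 2.9914, c₁ = -0.8864, c₀ = -2.1880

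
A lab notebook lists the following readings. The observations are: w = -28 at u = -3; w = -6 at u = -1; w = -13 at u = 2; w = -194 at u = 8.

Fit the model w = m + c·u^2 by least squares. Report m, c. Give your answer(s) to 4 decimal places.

m = -1.6953, c = -3.0028

From the data, Σ1 = 4, Σu^2 = 78, Σu^2·u^2 = 4194.
Moment sums: Σw = -241, Σu^2·w = -12726.
Determinant 4·4194 − 78² = 10692.
m = ((-241)·4194 − 78·(-12726))/10692 = -1007/594; c = (4·(-12726) − 78·(-241))/10692 = -5351/1782.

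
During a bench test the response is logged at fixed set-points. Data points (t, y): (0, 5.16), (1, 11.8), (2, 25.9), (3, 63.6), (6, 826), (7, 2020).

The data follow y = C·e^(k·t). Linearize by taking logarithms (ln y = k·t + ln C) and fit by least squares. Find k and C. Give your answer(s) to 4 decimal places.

k = 0.8542, C = 4.9637

With ln yᵢ as the transformed response and tᵢ as the regressor:
Σt = 19.0000, Σ(t)² = 99.0000, Σln y = 25.8433, Σt·ln y = 115.0100.
Equations: 99.0000·k + 19.0000·ln C = 115.0100;  19.0000·k + 6·ln C = 25.8433.
Slope k = (n·Σt·ln y − Σt·Σln y)/(n·Σ(t)² − (Σt)²) = (6·115.0100 − 19.0000·25.8433)/233.0000 = 0.85423; ln C = (Σln y − k·Σt)/n = 1.60215, so C = exp(1.60215) = 4.96370.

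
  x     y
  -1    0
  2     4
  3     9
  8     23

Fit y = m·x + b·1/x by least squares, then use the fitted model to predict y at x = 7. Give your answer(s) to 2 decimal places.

ŷ = 20.27

From the data, Σx·x = 78, Σx·1/x = 4, Σ1/x·1/x = 793/576.
And Σx·y = 219, Σ1/x·y = 63/8.
So MᵀM·[m, b]ᵀ = Mᵀy: [[78, 4]; [4, 793/576]]·[m, b]ᵀ = [219, 63/8]ᵀ.
Δ = 78·(793/576) − 4² = 8773/96.
m = (219·(793/576) − 4·(63/8))/(8773/96) = 51841/17546; b = (78·(63/8) − 4·219)/(8773/96) = -25128/8773.
At x = 7: ŷ = (51841/17546)·(7) + (-25128/8773)·(1/7) = 2489953/122822.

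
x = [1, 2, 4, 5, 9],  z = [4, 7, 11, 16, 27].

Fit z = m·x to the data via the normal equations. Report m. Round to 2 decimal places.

Entries of AᵀA: Σx·x = 127.
Moment sums: Σx·z = 385.
Hence m = 385 / 127 ≈ 3.0315.

m = 3.03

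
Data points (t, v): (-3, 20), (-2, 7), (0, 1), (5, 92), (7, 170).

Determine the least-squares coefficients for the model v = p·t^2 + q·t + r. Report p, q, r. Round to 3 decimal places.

Setting ∂/∂p … = 0 gives: 3123·p + 433·q + 87·r = 10838;  433·p + 87·q + 7·r = 1576;  87·p + 7·q + 5·r = 290.
(Σt^2·t^2 = 3123, Σt^2·t = 433, Σt^2 = 87, Σt·t = 87, Σt = 7, Σ1 = 5, Σt^2·v = 10838, Σt·v = 1576, Σv = 290.)
Row-reducing yields p = 103798/34231, q = 100367/34231, r = 38799/34231.

p = 3.032, q = 2.932, r = 1.133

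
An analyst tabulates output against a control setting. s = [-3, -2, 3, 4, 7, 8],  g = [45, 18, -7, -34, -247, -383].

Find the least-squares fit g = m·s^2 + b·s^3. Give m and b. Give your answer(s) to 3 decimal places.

m = 1.982, b = -0.998

Normal-equation sums: Σs^2·s^2 = 6931, Σs^2·s^3 = 50567, Σs^3·s^3 = 385411.
Moment sums: Σs^2·g = -36745, Σs^3·g = -284541.
Determinant 6931·385411 − 50567² = 114262152.
m = ((-36745)·385411 − 50567·(-284541))/114262152 = 28307194/14282769; b = (6931·(-284541) − 50567·(-36745))/114262152 = -14258657/14282769.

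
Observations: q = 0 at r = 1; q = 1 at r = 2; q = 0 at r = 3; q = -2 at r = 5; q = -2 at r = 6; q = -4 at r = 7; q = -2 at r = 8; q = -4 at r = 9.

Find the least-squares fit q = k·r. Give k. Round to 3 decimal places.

Forming MᵀM = [[269]] and Mᵀq = [-100]ᵀ gives MᵀM·[k]ᵀ = Mᵀq.
k = (-100)/269 = -0.371747.

k = -0.372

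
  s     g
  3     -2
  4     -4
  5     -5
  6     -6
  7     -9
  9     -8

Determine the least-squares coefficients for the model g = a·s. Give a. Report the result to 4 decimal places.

Compute the Gram sums: Σs·s = 216.
And Σs·g = -218.
Normal equations: [[216]]·[a]ᵀ = [-218]ᵀ.
a = (-218)/216 = -1.00926.

a = -1.0093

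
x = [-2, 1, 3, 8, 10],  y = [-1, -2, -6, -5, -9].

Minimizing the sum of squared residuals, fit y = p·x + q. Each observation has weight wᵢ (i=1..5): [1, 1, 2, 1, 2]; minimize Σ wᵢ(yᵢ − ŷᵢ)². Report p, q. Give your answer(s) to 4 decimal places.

Compute the Gram sums: Σwᵢ·x·x = 287, Σwᵢ·x = 33, Σwᵢ·1 = 7.
Moment sums: Σwᵢ·x·y = -256, Σwᵢ·y = -38.
Eliminating q: 7·(row 1) − 33·(row 2) gives 920·p = 7·(-256) − 33·(-38) = -538, so p = -269/460.
Then q = ((-38) − 33·(-269/460))/7 = -1229/460.

p = -0.5848, q = -2.6717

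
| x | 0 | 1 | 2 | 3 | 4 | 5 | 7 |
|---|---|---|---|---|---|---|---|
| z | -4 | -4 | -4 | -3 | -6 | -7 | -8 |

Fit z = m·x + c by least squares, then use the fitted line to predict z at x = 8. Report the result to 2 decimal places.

ẑ = -8.33

MᵀM·[m, c]ᵀ = Mᵀz reads: 104·m + 22·c = -136;  22·m + 7·c = -36.
(Σx·x = 104, Σx = 22, Σ1 = 7, Σx·z = -136, Σz = -36.)
det = 104·7 − 22² = 244.
m = ((-136)·7 − 22·(-36))/244 = -40/61; c = (104·(-36) − 22·(-136))/244 = -188/61.
At x = 8: ẑ = (-40/61)·(8) + (-188/61)·(1) = -508/61.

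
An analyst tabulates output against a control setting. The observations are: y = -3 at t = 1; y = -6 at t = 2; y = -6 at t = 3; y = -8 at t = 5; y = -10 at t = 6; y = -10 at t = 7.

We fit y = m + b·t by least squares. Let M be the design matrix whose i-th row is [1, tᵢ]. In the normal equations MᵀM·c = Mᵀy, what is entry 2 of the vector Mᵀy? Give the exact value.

-203

Entry 2 ↔ basis t, so (Mᵀy)_{2} = Σᵢ (t)·yᵢ = (1)·(-3) + (2)·(-6) + (3)·(-6) + (5)·(-8) + (6)·(-10) + (7)·(-10) = -203.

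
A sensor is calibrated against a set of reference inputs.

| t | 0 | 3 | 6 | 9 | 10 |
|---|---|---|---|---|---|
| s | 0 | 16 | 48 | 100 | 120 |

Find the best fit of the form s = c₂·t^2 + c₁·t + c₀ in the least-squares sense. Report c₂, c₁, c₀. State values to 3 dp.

c₂ = 0.983, c₁ = 2.182, c₀ = 0.135

Entries of XᵀX: Σt^2·t^2 = 17938, Σt^2·t = 1972, Σt^2 = 226, Σt·t = 226, Σt = 28, Σ1 = 5.
And Σt^2·s = 21972, Σt·s = 2436, Σs = 284.
Row-reducing yields c₂ = 14510/14757, c₁ = 32206/14757, c₀ = 664/4919.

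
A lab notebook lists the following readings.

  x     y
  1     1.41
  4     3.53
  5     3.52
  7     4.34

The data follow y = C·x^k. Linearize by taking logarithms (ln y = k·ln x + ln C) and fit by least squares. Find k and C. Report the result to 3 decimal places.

Let Y = ln y. Fitting Y = k·ln x + ln C by least squares:
Sums: Σln x = 4.9416, Σ(ln x)² = 8.2987, Σln y = 4.3312, Σln x·ln y = 6.6303.
Normal system: [[8.2987, 4.9416]; [4.9416, 4]]·[k, ln C]ᵀ = [6.6303, 4.3312]ᵀ.
Slope k = (n·Σln x·ln y − Σln x·Σln y)/(n·Σ(ln x)² − (Σln x)²) = (4·6.6303 − 4.9416·4.3312)/8.7748 = 0.58324; ln C = (Σln y − k·Σln x)/n = 0.36227, so C = exp(0.36227) = 1.43658.

k = 0.583, C = 1.437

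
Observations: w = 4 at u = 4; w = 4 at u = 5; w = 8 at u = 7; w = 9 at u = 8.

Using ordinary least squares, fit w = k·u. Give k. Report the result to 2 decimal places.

k = 1.06

Forming XᵀX = [[154]] and Xᵀw = [164]ᵀ gives XᵀX·[k]ᵀ = Xᵀw.
Hence k = 164 / 154 ≈ 1.06494.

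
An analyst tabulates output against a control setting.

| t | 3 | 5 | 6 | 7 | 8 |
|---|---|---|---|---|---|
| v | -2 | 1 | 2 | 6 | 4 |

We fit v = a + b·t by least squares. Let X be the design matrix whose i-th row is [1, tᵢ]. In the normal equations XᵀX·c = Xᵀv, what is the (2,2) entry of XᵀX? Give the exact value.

183

Row 2 ↔ basis t, column 2 ↔ basis t, so (XᵀX)_{2,2} = Σᵢ (t)·(t) = (3)·(3) + (5)·(5) + (6)·(6) + (7)·(7) + (8)·(8) = 183.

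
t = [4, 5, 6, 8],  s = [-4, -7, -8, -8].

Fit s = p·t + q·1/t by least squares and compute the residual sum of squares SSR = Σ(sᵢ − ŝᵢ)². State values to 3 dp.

SSR = 4.200

XᵀX·[p, q]ᵀ = Xᵀs reads: 141·p + 4·q = -163;  4·p + (2101/14400)·q = -71/15.
(Σt·t = 141, Σt·1/t = 4, Σ1/t·1/t = 2101/14400, Σt·s = -163, Σ1/t·s = -71/15.)
Δ = 141·(2101/14400) − 4² = 21947/4800.
p = ((-163)·(2101/14400) − 4·(-71/15))/(21947/4800) = -69823/65841; q = (141·(-71/15) − 4·(-163))/(21947/4800) = -73920/21947.
Residuals: 71368/65841, -67420/65841, -23610/21947, 59576/65841; SSR = 276500/65841.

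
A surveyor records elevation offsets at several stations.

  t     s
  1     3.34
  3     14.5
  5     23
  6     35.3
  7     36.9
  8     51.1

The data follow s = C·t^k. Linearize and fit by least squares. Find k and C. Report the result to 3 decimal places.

With ln sᵢ as the transformed response and ln tᵢ as the regressor:
AᵀA = [[15.1183, 8.5252]; [8.5252, 6]], rhs = [29.5712, 18.1215]ᵀ  (here Σln t = 8.5252, Σ(ln t)² = 15.1183, Σln s = 18.1215, Σln t·ln s = 29.5712).
Δ = 15.1183·6 − (8.5252)² = 18.0313; k = (29.5712·6 − 8.5252·18.1215)/18.0313 = 1.27215, ln C = (15.1183·18.1215 − 8.5252·29.5712)/18.0313 = 1.21271, so C = exp(1.21271) = 3.36258.

k = 1.272, C = 3.363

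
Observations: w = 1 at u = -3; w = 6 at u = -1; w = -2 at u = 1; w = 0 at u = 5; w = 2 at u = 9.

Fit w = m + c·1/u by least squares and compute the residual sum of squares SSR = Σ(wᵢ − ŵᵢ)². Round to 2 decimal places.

SSR = 5.02

Entries of XᵀX: Σ1 = 5, Σ1/u = -1/45, Σ1/u·1/u = 4381/2025.
For Xᵀw: Σw = 7, Σ1/u·w = -73/9.
Eliminating c: (4381/2025)·(row 1) − (-1/45)·(row 2) gives (21904/2025)·m = (4381/2025)·7 − (-1/45)·(-73/9) = 30302/2025, so m = 15151/10952.
Then c = ((-73/9) − (-1/45)·(15151/10952))/(4381/2025) = -40905/10952.
Residuals: -241/148, 1207/1369, 1925/5476, -3485/5476, 5649/5476; SSR = 27499/5476.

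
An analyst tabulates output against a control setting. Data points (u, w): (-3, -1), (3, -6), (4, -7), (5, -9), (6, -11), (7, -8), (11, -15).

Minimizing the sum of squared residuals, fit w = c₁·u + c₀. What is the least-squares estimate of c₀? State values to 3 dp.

MᵀM·[c₁, c₀]ᵀ = Mᵀw reads: 265·c₁ + 33·c₀ = -375;  33·c₁ + 7·c₀ = -57.
Δ = 265·7 − 33² = 766.
c₁ = ((-375)·7 − 33·(-57))/766 = -372/383; c₀ = (265·(-57) − 33·(-375))/766 = -1365/383.

c₀ = -3.564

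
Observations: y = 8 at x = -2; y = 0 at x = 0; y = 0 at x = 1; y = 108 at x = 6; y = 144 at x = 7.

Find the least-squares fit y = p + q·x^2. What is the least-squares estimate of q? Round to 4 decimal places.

With design matrix A, AᵀA = [[5, 90]; [90, 3714]] and Aᵀy = [260, 10976]ᵀ.
Determinant 5·3714 − 90² = 10470.
p = (260·3714 − 90·10976)/10470 = -740/349; q = (5·10976 − 90·260)/10470 = 3148/1047.

q = 3.0067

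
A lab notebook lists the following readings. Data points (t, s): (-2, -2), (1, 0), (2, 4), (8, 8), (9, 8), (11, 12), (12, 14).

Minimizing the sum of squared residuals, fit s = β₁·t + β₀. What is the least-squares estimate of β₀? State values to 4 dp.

Setting ∂/∂β₁ … = 0 gives: 419·β₁ + 41·β₀ = 448;  41·β₁ + 7·β₀ = 44.
(Σt·t = 419, Σt = 41, Σ1 = 7, Σt·s = 448, Σs = 44.)
Δ = 419·7 − 41² = 1252.
β₁ = (448·7 − 41·44)/1252 = 333/313; β₀ = (419·44 − 41·448)/1252 = 17/313.

β₀ = 0.0543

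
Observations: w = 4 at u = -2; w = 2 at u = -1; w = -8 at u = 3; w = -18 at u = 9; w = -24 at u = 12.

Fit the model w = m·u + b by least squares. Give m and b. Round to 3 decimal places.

m = -1.984, b = -0.467

Sums needed: Σu·u = 239, Σu = 21, Σ1 = 5.
Right-hand side: Σu·w = -484, Σw = -44.
Δ = 239·5 − 21² = 754.
m = ((-484)·5 − 21·(-44))/754 = -748/377; b = (239·(-44) − 21·(-484))/754 = -176/377.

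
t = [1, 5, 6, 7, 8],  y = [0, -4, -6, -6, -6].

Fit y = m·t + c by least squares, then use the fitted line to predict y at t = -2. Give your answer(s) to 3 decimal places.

ŷ = 2.493

Entries of AᵀA: Σt·t = 175, Σt = 27, Σ1 = 5.
Right-hand side: Σt·y = -146, Σy = -22.
Normal equations: [[175, 27]; [27, 5]]·[m, c]ᵀ = [-146, -22]ᵀ.
Determinant 175·5 − 27² = 146.
m = ((-146)·5 − 27·(-22))/146 = -68/73; c = (175·(-22) − 27·(-146))/146 = 46/73.
At t = -2: ŷ = (-68/73)·(-2) + (46/73)·(1) = 182/73.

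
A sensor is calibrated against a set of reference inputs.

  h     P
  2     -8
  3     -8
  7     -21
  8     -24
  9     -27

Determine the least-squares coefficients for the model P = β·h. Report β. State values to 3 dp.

β = -3.005

Sums needed: Σh·h = 207.
Right-hand side: Σh·P = -622.
XᵀX·[β]ᵀ = XᵀP becomes [[207]]·[β]ᵀ = [-622]ᵀ.
Hence β = -622 / 207 ≈ -3.00483.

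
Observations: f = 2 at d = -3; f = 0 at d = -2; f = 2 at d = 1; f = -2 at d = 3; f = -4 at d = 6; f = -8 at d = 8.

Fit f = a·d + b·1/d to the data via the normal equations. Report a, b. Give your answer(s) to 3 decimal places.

a = -0.948, b = 3.091

The normal system MᵀM·[a, b]ᵀ = Mᵀf is [[123, 6]; [6, 97/64]]·[a, b]ᵀ = [-98, -1]ᵀ.
Δ = 123·(97/64) − 6² = 9627/64.
a = ((-98)·(97/64) − 6·(-1))/(9627/64) = -9122/9627; b = (123·(-1) − 6·(-98))/(9627/64) = 9920/3209.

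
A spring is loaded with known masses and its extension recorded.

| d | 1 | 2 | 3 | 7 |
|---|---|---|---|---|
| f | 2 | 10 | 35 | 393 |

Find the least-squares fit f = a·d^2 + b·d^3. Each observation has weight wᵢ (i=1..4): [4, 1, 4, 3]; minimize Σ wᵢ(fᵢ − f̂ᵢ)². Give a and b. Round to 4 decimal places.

Entries of XᵀWX: Σwᵢ·d^2·d^2 = 7547, Σwᵢ·d^2·d^3 = 51429, Σwᵢ·d^3·d^3 = 355931.
Moment sums: Σwᵢ·d^2·f = 59079, Σwᵢ·d^3·f = 408265.
Normal equations: [[7547, 51429]; [51429, 355931]]·[a, b]ᵀ = [59079, 408265]ᵀ.
Δ = 7547·355931 − 51429² = 41269216.
a = (59079·355931 − 51429·408265)/41269216 = 1961679/2579326; b = (7547·408265 − 51429·59079)/41269216 = 2675129/2579326.

a = 0.7605, b = 1.0371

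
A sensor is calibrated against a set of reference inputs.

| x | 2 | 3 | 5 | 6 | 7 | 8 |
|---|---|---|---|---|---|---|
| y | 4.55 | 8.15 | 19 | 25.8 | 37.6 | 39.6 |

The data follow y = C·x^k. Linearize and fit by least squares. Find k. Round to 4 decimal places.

k = 1.6243

Linearized form: ln y = k·ln x + ln C. From the 6 transformed points,
Over the data: Σln x = 9.2183, Σ(ln x)² = 15.5987, Σln y = 17.1138, Σln x·ln y = 28.6256.
Normal system: [[15.5987, 9.2183]; [9.2183, 6]]·[k, ln C]ᵀ = [28.6256, 17.1138]ᵀ.
Slope k = (n·Σln x·ln y − Σln x·Σln y)/(n·Σ(ln x)² − (Σln x)²) = (6·28.6256 − 9.2183·17.1138)/8.6152 = 1.62429; ln C = (Σln y − k·Σln x)/n = 0.35677.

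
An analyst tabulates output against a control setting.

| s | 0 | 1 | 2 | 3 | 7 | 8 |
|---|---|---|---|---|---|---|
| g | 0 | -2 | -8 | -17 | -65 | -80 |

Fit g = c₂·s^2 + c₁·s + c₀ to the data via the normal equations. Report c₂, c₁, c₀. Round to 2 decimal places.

The normal equations are: 6595·c₂ + 891·c₁ + 127·c₀ = -8492;  891·c₂ + 127·c₁ + 21·c₀ = -1164;  127·c₂ + 21·c₁ + 6·c₀ = -172.
Inverting the 3×3 Gram matrix, [c₂, c₁, c₀]ᵀ = [-323/362, -1107/362, 167/181]ᵀ.

c₂ = -0.89, c₁ = -3.06, c₀ = 0.92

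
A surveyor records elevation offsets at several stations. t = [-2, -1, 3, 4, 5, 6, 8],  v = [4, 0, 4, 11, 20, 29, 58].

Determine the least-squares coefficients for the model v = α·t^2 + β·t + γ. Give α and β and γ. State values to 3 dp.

The normal system AᵀA·[α, β, γ]ᵀ = Aᵀv is [[6371, 935, 155]; [935, 155, 23]; [155, 23, 7]]·[α, β, γ]ᵀ = [5484, 786, 126]ᵀ.
Inverting the 3×3 Gram matrix, [α, β, γ]ᵀ = [16221/15224, -15639/15224, -16881/7612]ᵀ.

α = 1.065, β = -1.027, γ = -2.218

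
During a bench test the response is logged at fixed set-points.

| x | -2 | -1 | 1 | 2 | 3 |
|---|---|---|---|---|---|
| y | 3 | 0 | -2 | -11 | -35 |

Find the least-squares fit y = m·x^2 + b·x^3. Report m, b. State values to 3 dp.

Setting ∂/∂m … = 0 gives: 115·m + 243·b = -349;  243·m + 859·b = -1059.
Eliminating b: 859·(row 1) − 243·(row 2) gives 39736·m = 859·(-349) − 243·(-1059) = -42454, so m = -21227/19868.
Then b = ((-1059) − 243·(-21227/19868))/859 = -18489/19868.

m = -1.068, b = -0.931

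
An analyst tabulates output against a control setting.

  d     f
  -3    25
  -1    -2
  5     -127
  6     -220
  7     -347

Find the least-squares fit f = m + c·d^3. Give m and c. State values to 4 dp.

m = -2.3606, c = -1.0049

Sums needed: Σ1 = 5, Σd^3 = 656, Σd^3·d^3 = 180660.
Moment sums: Σf = -671, Σd^3·f = -183089.
Eliminating c: 180660·(row 1) − 656·(row 2) gives 472964·m = 180660·(-671) − 656·(-183089) = -1116476, so m = -279119/118241.
Then c = ((-183089) − 656·(-279119/118241))/180660 = -475269/472964.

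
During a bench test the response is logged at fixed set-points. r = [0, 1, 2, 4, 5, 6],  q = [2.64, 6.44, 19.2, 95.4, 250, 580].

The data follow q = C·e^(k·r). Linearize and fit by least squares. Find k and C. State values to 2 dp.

Let Y = ln q. Fitting Y = k·r + ln C by least squares:
Σr = 18.0000, Σ(r)² = 82.0000, Σln q = 22.2308, Σr·ln q = 91.7901.
Equations: 82.0000·k + 18.0000·ln C = 91.7901;  18.0000·k + 6·ln C = 22.2308.
Slope k = (n·Σr·ln q − Σr·Σln q)/(n·Σ(r)² − (Σr)²) = (6·91.7901 − 18.0000·22.2308)/168.0000 = 0.89635; ln C = (Σln q − k·Σr)/n = 1.01608, so C = exp(1.01608) = 2.76235.

k = 0.90, C = 2.76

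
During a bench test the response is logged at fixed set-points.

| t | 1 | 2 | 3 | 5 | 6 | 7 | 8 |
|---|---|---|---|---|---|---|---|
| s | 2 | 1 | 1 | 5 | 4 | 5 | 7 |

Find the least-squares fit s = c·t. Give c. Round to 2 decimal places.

The normal system XᵀX·[c]ᵀ = Xᵀs is [[188]]·[c]ᵀ = [147]ᵀ.
c = 147/188 = 0.781915.

c = 0.78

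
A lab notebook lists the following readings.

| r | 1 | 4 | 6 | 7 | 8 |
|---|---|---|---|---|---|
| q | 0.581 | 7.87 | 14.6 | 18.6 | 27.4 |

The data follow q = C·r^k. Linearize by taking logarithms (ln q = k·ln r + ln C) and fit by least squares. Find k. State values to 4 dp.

Taking logs, ln q = k·ln r + ln C, so regress ln q on ln r.
Σln r = 7.2034, Σ(ln r)² = 13.2429, Σln q = 10.4348, Σln r·ln q = 20.2360.
Normal system: [[13.2429, 7.2034]; [7.2034, 5]]·[k, ln C]ᵀ = [20.2360, 10.4348]ᵀ.
Δ = 13.2429·5 − (7.2034)² = 14.3252; k = (20.2360·5 − 7.2034·10.4348)/14.3252 = 1.81597, ln C = (13.2429·10.4348 − 7.2034·20.2360)/14.3252 = -0.52928.

k = 1.8160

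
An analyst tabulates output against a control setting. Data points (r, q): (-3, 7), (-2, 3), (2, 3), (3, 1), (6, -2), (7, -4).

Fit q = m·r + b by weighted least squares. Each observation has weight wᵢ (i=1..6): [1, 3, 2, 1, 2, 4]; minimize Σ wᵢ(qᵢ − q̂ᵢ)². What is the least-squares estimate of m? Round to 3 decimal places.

AᵀWA·[m, b]ᵀ = AᵀWq reads: 306·m + 38·b = -160;  38·m + 13·b = 3.
(Σwᵢ·r·r = 306, Σwᵢ·r = 38, Σwᵢ·1 = 13, Σwᵢ·r·q = -160, Σwᵢ·q = 3.)
Determinant 306·13 − 38² = 2534.
m = ((-160)·13 − 38·3)/2534 = -1097/1267; b = (306·3 − 38·(-160))/2534 = 3499/1267.

m = -0.866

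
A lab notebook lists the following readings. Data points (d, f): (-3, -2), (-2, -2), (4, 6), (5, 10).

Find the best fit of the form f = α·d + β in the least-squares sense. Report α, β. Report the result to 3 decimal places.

The normal system MᵀM·[α, β]ᵀ = Mᵀf is [[54, 4]; [4, 4]]·[α, β]ᵀ = [84, 12]ᵀ.
Eliminating β: 4·(row 1) − 4·(row 2) gives 200·α = 4·84 − 4·12 = 288, so α = 36/25.
Then β = (12 − 4·(36/25))/4 = 39/25.

α = 1.440, β = 1.560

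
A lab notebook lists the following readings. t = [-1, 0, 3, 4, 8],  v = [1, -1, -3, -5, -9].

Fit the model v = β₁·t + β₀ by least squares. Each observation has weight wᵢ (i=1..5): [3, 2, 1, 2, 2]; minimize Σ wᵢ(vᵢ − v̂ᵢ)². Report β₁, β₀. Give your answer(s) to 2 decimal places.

β₁ = -1.08, β₀ = -0.40

The normal equations are: 172·β₁ + 24·β₀ = -196;  24·β₁ + 10·β₀ = -30.
Δ = 172·10 − 24² = 1144.
β₁ = ((-196)·10 − 24·(-30))/1144 = -155/143; β₀ = (172·(-30) − 24·(-196))/1144 = -57/143.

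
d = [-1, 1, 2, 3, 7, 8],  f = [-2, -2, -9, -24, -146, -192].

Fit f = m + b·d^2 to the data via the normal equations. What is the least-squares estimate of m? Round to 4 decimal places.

m = 2.0630

Setting ∂/∂m … = 0 gives: 6·m + 128·b = -375;  128·m + 6596·b = -19698.
(Σ1 = 6, Σd^2 = 128, Σd^2·d^2 = 6596, Σf = -375, Σd^2·f = -19698.)
det = 6·6596 − 128² = 23192.
m = ((-375)·6596 − 128·(-19698))/23192 = 11961/5798; b = (6·(-19698) − 128·(-375))/23192 = -17547/5798.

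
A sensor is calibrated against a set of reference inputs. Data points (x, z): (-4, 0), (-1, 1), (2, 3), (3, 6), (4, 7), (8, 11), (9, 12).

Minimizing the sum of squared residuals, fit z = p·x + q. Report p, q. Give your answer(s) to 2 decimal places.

Normal-equation sums: Σx·x = 191, Σx = 21, Σ1 = 7.
For Aᵀz: Σx·z = 247, Σz = 40.
So AᵀA·[p, q]ᵀ = Aᵀz: [[191, 21]; [21, 7]]·[p, q]ᵀ = [247, 40]ᵀ.
Determinant 191·7 − 21² = 896.
p = (247·7 − 21·40)/896 = 127/128; q = (191·40 − 21·247)/896 = 2453/896.

p = 0.99, q = 2.74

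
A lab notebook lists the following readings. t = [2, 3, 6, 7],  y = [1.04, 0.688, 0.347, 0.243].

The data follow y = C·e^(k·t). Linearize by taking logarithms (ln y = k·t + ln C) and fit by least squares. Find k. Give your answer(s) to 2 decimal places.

k = -0.27

Let Y = ln y. Fitting Y = k·t + ln C by least squares:
Sums: Σt = 18.0000, Σ(t)² = 98.0000, Σln y = -2.8079, Σt·ln y = -17.2969.
Normal system: [[98.0000, 18.0000]; [18.0000, 4]]·[k, ln C]ᵀ = [-17.2969, -2.8079]ᵀ.
Solving (det = 68.0000): k = -0.27420, ln C = 0.53195.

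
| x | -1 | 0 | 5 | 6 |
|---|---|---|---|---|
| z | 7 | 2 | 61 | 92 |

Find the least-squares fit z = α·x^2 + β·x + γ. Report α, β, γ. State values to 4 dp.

Compute the Gram sums: Σx^2·x^2 = 1922, Σx^2·x = 340, Σx^2 = 62, Σx·x = 62, Σx = 10, Σ1 = 4.
Right-hand side: Σx^2·z = 4844, Σx·z = 850, Σz = 162.
So AᵀA·[α, β, γ]ᵀ = Aᵀz: [[1922, 340, 62]; [340, 62, 10]; [62, 10, 4]]·[α, β, γ]ᵀ = [4844, 850, 162]ᵀ.
Inverting the 3×3 Gram matrix, [α, β, γ]ᵀ = [3, -110/37, 53/37]ᵀ.

α = 3.0000, β = -2.9730, γ = 1.4324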